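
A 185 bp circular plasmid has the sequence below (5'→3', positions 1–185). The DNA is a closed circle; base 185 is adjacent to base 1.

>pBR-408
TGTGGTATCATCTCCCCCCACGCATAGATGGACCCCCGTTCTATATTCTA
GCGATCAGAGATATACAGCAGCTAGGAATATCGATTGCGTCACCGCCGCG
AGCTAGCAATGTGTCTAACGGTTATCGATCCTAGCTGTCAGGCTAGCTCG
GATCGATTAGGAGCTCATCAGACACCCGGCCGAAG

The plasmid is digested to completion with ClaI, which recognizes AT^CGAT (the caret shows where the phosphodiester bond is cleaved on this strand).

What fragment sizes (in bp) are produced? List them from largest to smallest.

ClaI sites (ATCGAT) start at positions 80, 124, 152.
ClaI cuts after base 2 of each site, so after positions 81, 125, 153.
Circular molecule, 3 cuts → 3 fragments:
  82–125 → 44 bp
  126–153 → 28 bp
  154–185 then 1–81 → 32 + 81 = 113 bp
Sorted largest to smallest: 113, 44, 28 bp.

113, 44, 28 bp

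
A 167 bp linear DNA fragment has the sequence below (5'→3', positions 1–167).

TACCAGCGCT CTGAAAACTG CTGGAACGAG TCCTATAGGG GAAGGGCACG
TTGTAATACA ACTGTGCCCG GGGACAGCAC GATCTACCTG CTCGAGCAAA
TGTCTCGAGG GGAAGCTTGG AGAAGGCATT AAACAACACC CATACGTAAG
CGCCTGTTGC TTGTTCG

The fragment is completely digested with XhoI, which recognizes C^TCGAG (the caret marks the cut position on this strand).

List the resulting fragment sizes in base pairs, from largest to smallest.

XhoI sites (CTCGAG) start at positions 91, 104.
XhoI cuts after the first base of each site, so after positions 91, 104.
Linear molecule, 2 cuts → 3 fragments:
  1–91 → 91 bp
  92–104 → 13 bp
  105–167 → 63 bp
Sorted largest to smallest: 91, 63, 13 bp.

91, 63, 13 bp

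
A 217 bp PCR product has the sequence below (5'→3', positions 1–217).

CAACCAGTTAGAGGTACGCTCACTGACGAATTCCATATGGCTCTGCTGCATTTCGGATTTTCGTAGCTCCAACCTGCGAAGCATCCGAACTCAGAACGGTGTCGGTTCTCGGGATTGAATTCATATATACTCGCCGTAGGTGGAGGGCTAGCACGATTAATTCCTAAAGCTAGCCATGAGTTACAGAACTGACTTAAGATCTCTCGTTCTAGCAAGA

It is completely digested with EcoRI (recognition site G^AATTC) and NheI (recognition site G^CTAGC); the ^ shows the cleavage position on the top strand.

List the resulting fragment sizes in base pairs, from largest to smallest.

EcoRI sites (GAATTC) start at positions 28, 117.
EcoRI cuts after the first base of each site, so after positions 28, 117.
NheI sites (GCTAGC) start at positions 147, 169.
NheI cuts after the first base of each site, so after positions 147, 169.
Combined cut positions: 28, 117, 147, 169.
Linear molecule, 4 cuts → 5 fragments:
  1–28 → 28 bp
  29–117 → 89 bp
  118–147 → 30 bp
  148–169 → 22 bp
  170–217 → 48 bp
Sorted largest to smallest: 89, 48, 30, 28, 22 bp.

89, 48, 30, 28, 22 bp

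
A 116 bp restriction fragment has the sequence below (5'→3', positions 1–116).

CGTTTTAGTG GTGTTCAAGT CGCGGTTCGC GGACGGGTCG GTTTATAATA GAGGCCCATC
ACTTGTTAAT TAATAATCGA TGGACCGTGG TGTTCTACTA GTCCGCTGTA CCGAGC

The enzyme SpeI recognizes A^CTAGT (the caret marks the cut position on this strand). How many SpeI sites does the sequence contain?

ACTAGT occurs starting at position 97.
SpeI cuts at 1 site.

1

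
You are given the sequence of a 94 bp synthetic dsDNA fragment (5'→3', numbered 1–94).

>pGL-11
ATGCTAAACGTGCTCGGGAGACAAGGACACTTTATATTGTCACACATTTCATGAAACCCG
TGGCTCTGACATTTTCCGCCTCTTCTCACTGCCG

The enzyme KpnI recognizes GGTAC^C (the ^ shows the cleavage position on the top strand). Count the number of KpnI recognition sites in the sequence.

0

No occurrence of GGTACC is present in the sequence.
KpnI does not cut: 0 sites.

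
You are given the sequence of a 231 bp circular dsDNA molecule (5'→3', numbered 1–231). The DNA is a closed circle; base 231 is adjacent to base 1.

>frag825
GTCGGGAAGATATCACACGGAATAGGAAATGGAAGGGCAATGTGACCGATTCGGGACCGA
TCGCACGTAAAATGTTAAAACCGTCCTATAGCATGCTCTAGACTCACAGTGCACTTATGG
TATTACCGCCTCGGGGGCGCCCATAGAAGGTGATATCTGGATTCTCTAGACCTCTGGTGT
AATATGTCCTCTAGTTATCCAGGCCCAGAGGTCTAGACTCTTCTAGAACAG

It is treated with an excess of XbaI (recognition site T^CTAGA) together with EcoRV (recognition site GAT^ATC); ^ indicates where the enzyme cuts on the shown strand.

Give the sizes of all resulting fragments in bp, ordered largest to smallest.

86, 57, 47, 20, 11, 10 bp

XbaI sites (TCTAGA) start at positions 97, 165, 212, 222.
XbaI cuts after the first base of each site, so after positions 97, 165, 212, 222.
EcoRV sites (GATATC) start at positions 9, 152.
EcoRV cuts after base 3 of each site, so after positions 11, 154.
Combined cut positions: 11, 97, 154, 165, 212, 222.
Circular molecule, 6 cuts → 6 fragments:
  12–97 → 86 bp
  98–154 → 57 bp
  155–165 → 11 bp
  166–212 → 47 bp
  213–222 → 10 bp
  223–231 then 1–11 → 9 + 11 = 20 bp
Sorted largest to smallest: 86, 57, 47, 20, 11, 10 bp.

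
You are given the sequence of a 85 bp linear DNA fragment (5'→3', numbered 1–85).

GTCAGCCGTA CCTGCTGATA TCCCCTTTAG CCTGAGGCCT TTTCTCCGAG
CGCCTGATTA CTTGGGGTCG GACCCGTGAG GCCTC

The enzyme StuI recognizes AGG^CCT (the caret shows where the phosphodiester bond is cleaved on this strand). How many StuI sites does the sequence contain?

AGGCCT occurs starting at positions 35, 79.
StuI cuts at 2 sites.

2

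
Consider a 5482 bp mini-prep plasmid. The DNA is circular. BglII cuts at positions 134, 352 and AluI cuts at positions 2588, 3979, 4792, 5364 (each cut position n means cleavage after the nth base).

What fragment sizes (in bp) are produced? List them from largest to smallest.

Combined cut positions (sorted): 134, 352, 2588, 3979, 4792, 5364.
Circular molecule, 6 cuts → 6 fragments:
  352 − 134 = 218 bp
  2588 − 352 = 2236 bp
  3979 − 2588 = 1391 bp
  4792 − 3979 = 813 bp
  5364 − 4792 = 572 bp
  wrap: 5482 − 5364 + 134 = 252 bp
Sorted largest to smallest: 2236, 1391, 813, 572, 252, 218 bp.

2236, 1391, 813, 572, 252, 218 bp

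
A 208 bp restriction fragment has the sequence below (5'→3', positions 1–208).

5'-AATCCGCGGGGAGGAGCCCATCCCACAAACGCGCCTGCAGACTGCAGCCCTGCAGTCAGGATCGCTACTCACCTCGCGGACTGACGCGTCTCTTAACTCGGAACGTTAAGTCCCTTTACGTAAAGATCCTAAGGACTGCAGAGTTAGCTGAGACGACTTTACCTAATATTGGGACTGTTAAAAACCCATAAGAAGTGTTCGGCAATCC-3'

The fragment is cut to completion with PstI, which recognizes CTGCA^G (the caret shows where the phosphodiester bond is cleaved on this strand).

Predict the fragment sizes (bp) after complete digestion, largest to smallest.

PstI sites (CTGCAG) start at positions 35, 42, 50, 136.
PstI cuts after base 5 of each site (before the last base), so after positions 39, 46, 54, 140.
Linear molecule, 4 cuts → 5 fragments:
  1–39 → 39 bp
  40–46 → 7 bp
  47–54 → 8 bp
  55–140 → 86 bp
  141–208 → 68 bp
Sorted largest to smallest: 86, 68, 39, 8, 7 bp.

86, 68, 39, 8, 7 bp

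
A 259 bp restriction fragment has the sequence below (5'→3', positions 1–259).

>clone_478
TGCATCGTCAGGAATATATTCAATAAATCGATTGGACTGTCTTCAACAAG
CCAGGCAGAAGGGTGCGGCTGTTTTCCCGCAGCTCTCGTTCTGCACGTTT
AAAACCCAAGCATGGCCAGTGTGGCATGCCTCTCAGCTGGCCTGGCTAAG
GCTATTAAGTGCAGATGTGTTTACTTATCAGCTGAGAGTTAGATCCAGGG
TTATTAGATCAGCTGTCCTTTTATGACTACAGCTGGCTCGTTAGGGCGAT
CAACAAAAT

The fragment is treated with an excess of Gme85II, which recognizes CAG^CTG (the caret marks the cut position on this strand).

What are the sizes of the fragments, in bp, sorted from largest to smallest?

136, 45, 31, 27, 20 bp

Gme85II sites (CAGCTG) start at positions 134, 179, 210, 230.
Gme85II cuts after base 3 of each site, so after positions 136, 181, 212, 232.
Linear molecule, 4 cuts → 5 fragments:
  1–136 → 136 bp
  137–181 → 45 bp
  182–212 → 31 bp
  213–232 → 20 bp
  233–259 → 27 bp
Sorted largest to smallest: 136, 45, 31, 27, 20 bp.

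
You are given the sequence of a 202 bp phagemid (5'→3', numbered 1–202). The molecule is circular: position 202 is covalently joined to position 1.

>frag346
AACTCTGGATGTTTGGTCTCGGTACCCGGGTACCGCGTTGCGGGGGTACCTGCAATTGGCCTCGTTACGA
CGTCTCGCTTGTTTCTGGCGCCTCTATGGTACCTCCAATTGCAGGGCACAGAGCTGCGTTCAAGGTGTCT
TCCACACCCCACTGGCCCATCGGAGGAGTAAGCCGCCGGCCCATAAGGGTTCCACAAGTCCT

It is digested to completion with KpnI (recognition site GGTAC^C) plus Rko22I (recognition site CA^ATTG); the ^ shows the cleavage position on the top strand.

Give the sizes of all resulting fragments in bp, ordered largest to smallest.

120, 48, 16, 8, 5, 5 bp

KpnI sites (GGTACC) start at positions 21, 29, 45, 98.
KpnI cuts after base 5 of each site (before the last base), so after positions 25, 33, 49, 102.
Rko22I sites (CAATTG) start at positions 53, 106.
Rko22I cuts after base 2 of each site, so after positions 54, 107.
Combined cut positions: 25, 33, 49, 54, 102, 107.
Circular molecule, 6 cuts → 6 fragments:
  26–33 → 8 bp
  34–49 → 16 bp
  50–54 → 5 bp
  55–102 → 48 bp
  103–107 → 5 bp
  108–202 then 1–25 → 95 + 25 = 120 bp
Sorted largest to smallest: 120, 48, 16, 8, 5, 5 bp.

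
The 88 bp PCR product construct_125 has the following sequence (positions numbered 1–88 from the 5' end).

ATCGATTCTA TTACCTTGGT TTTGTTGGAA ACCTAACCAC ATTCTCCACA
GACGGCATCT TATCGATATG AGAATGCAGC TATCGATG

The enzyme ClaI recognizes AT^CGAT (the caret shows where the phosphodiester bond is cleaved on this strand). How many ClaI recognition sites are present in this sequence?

3

ATCGAT occurs starting at positions 1, 62, 82.
ClaI cuts at 3 sites.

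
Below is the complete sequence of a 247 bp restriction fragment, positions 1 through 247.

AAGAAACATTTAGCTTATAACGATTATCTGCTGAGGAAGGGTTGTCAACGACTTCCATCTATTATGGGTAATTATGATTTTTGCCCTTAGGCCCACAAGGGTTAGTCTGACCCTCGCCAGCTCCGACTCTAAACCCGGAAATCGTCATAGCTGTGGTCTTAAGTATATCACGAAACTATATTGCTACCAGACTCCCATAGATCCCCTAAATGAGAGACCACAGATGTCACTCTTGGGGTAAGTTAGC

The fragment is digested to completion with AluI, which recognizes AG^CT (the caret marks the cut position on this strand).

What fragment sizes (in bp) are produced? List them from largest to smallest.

107, 97, 30, 13 bp

AluI sites (AGCT) start at positions 12, 119, 149.
AluI cuts after base 2 of each site, so after positions 13, 120, 150.
Linear molecule, 3 cuts → 4 fragments:
  1–13 → 13 bp
  14–120 → 107 bp
  121–150 → 30 bp
  151–247 → 97 bp
Sorted largest to smallest: 107, 97, 30, 13 bp.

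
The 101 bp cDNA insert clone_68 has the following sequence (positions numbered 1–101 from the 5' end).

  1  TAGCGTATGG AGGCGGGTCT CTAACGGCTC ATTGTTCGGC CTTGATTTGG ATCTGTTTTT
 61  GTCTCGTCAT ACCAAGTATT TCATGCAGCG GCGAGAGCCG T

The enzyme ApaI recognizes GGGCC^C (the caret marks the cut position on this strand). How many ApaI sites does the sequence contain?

No occurrence of GGGCCC is present in the sequence.
ApaI does not cut: 0 sites.

0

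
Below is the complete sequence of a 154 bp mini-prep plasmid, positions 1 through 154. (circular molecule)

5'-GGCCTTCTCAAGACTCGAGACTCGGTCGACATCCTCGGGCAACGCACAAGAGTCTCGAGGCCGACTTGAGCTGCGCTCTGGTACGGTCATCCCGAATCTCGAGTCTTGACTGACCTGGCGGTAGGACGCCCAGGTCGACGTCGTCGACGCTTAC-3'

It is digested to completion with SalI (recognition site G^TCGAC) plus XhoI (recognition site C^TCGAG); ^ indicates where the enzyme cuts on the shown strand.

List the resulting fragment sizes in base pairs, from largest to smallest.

44, 36, 29, 25, 11, 9 bp

SalI sites (GTCGAC) start at positions 25, 134, 143.
SalI cuts after the first base of each site, so after positions 25, 134, 143.
XhoI sites (CTCGAG) start at positions 14, 54, 98.
XhoI cuts after the first base of each site, so after positions 14, 54, 98.
Combined cut positions: 14, 25, 54, 98, 134, 143.
Circular molecule, 6 cuts → 6 fragments:
  15–25 → 11 bp
  26–54 → 29 bp
  55–98 → 44 bp
  99–134 → 36 bp
  135–143 → 9 bp
  144–154 then 1–14 → 11 + 14 = 25 bp
Sorted largest to smallest: 44, 36, 29, 25, 11, 9 bp.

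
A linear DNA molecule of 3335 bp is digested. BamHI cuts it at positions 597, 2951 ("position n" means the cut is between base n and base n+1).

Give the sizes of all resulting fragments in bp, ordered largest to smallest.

Linear molecule, 2 cuts → 3 fragments:
  597 − 0 = 597 bp
  2951 − 597 = 2354 bp
  3335 − 2951 = 384 bp
Sorted largest to smallest: 2354, 597, 384 bp.

2354, 597, 384 bp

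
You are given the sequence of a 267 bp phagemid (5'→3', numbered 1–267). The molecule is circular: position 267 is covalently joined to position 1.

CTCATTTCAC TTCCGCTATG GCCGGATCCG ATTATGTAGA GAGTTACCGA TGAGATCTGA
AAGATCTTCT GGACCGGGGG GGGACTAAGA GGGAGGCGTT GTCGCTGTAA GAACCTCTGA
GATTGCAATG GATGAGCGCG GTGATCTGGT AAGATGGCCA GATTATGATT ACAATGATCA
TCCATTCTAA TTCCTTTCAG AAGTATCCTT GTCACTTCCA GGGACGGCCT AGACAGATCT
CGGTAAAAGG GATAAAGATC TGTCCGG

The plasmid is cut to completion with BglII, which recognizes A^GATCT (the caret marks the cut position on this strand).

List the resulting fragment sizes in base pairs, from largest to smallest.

173, 64, 21, 9 bp

BglII sites (AGATCT) start at positions 53, 62, 235, 256.
BglII cuts after the first base of each site, so after positions 53, 62, 235, 256.
Circular molecule, 4 cuts → 4 fragments:
  54–62 → 9 bp
  63–235 → 173 bp
  236–256 → 21 bp
  257–267 then 1–53 → 11 + 53 = 64 bp
Sorted largest to smallest: 173, 64, 21, 9 bp.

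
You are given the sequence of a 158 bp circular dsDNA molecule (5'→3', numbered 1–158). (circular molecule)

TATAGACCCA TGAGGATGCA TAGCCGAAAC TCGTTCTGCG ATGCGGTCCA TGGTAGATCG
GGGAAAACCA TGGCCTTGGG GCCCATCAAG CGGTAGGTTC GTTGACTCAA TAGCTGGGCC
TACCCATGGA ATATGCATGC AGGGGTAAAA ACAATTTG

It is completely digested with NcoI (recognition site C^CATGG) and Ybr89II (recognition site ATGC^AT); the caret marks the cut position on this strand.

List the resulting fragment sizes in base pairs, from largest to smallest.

NcoI sites (CCATGG) start at positions 48, 68, 124.
NcoI cuts after the first base of each site, so after positions 48, 68, 124.
Ybr89II sites (ATGCAT) start at positions 16, 133.
Ybr89II cuts after base 4 of each site, so after positions 19, 136.
Combined cut positions: 19, 48, 68, 124, 136.
Circular molecule, 5 cuts → 5 fragments:
  20–48 → 29 bp
  49–68 → 20 bp
  69–124 → 56 bp
  125–136 → 12 bp
  137–158 then 1–19 → 22 + 19 = 41 bp
Sorted largest to smallest: 56, 41, 29, 20, 12 bp.

56, 41, 29, 20, 12 bp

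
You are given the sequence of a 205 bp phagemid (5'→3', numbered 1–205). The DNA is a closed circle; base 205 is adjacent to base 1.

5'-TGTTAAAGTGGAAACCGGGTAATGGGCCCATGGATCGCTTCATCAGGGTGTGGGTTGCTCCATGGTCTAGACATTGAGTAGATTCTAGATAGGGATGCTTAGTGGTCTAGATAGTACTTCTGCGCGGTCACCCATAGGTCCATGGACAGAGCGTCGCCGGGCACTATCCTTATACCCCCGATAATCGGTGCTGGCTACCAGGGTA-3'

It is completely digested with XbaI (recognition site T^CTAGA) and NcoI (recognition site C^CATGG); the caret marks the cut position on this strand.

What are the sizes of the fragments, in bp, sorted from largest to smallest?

93, 34, 32, 22, 18, 6 bp

XbaI sites (TCTAGA) start at positions 66, 84, 106.
XbaI cuts after the first base of each site, so after positions 66, 84, 106.
NcoI sites (CCATGG) start at positions 28, 60, 140.
NcoI cuts after the first base of each site, so after positions 28, 60, 140.
Combined cut positions: 28, 60, 66, 84, 106, 140.
Circular molecule, 6 cuts → 6 fragments:
  29–60 → 32 bp
  61–66 → 6 bp
  67–84 → 18 bp
  85–106 → 22 bp
  107–140 → 34 bp
  141–205 then 1–28 → 65 + 28 = 93 bp
Sorted largest to smallest: 93, 34, 32, 22, 18, 6 bp.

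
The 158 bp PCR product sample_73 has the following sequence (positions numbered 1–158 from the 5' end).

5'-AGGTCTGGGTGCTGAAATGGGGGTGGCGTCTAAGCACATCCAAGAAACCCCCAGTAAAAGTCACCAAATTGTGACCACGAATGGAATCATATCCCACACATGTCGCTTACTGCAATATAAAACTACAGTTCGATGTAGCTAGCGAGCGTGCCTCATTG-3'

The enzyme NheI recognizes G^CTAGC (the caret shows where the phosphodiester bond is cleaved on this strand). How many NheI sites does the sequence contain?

1

GCTAGC occurs starting at position 138.
NheI cuts at 1 site.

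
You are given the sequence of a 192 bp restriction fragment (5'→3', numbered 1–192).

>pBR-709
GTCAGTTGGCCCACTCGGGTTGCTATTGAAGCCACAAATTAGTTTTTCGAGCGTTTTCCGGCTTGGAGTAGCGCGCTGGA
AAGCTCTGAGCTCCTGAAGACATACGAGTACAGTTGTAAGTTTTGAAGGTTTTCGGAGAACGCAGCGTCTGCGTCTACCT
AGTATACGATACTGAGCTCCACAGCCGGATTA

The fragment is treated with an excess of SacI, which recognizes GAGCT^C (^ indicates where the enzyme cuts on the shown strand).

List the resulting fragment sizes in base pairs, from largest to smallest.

SacI sites (GAGCTC) start at positions 88, 174.
SacI cuts after base 5 of each site (before the last base), so after positions 92, 178.
Linear molecule, 2 cuts → 3 fragments:
  1–92 → 92 bp
  93–178 → 86 bp
  179–192 → 14 bp
Sorted largest to smallest: 92, 86, 14 bp.

92, 86, 14 bp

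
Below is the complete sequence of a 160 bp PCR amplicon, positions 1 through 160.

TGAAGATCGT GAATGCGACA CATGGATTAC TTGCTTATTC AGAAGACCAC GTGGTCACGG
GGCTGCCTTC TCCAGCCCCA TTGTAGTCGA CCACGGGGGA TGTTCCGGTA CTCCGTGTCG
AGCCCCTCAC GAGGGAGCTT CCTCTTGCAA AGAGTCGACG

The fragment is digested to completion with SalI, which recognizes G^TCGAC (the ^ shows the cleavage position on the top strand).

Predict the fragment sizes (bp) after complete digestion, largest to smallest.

86, 68, 6 bp

SalI sites (GTCGAC) start at positions 86, 154.
SalI cuts after the first base of each site, so after positions 86, 154.
Linear molecule, 2 cuts → 3 fragments:
  1–86 → 86 bp
  87–154 → 68 bp
  155–160 → 6 bp
Sorted largest to smallest: 86, 68, 6 bp.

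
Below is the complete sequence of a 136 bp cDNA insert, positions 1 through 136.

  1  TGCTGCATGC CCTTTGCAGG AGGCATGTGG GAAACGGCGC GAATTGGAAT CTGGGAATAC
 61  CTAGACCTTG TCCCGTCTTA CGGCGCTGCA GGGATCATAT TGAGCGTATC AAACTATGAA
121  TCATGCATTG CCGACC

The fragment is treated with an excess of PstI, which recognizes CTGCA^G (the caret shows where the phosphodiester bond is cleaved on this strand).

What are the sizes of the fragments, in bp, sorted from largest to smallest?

The PstI site (CTGCAG) starts at position 86.
PstI cuts after base 5 of each site (before the last base), so after position 90.
Linear molecule, 1 cut → 2 fragments:
  1–90 → 90 bp
  91–136 → 46 bp
Sorted largest to smallest: 90, 46 bp.

90, 46 bp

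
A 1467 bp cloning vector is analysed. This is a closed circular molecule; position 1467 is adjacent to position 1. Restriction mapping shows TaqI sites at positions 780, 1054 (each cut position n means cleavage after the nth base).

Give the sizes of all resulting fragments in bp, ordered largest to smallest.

Circular molecule, 2 cuts → 2 fragments:
  1054 − 780 = 274 bp
  wrap: 1467 − 1054 + 780 = 1193 bp
Sorted largest to smallest: 1193, 274 bp.

1193, 274 bp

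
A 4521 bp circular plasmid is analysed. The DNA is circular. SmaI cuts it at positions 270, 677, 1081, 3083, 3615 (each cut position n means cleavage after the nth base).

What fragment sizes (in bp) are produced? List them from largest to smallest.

2002, 1176, 532, 407, 404 bp

Circular molecule, 5 cuts → 5 fragments:
  677 − 270 = 407 bp
  1081 − 677 = 404 bp
  3083 − 1081 = 2002 bp
  3615 − 3083 = 532 bp
  wrap: 4521 − 3615 + 270 = 1176 bp
Sorted largest to smallest: 2002, 1176, 532, 407, 404 bp.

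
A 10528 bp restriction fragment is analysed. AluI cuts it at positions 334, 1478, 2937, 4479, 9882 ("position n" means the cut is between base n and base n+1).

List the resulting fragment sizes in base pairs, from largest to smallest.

Linear molecule, 5 cuts → 6 fragments:
  334 − 0 = 334 bp
  1478 − 334 = 1144 bp
  2937 − 1478 = 1459 bp
  4479 − 2937 = 1542 bp
  9882 − 4479 = 5403 bp
  10528 − 9882 = 646 bp
Sorted largest to smallest: 5403, 1542, 1459, 1144, 646, 334 bp.

5403, 1542, 1459, 1144, 646, 334 bp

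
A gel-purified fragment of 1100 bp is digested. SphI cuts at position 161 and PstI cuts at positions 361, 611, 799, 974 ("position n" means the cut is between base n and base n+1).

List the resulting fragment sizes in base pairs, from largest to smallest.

250, 200, 188, 175, 161, 126 bp

Combined cut positions (sorted): 161, 361, 611, 799, 974.
Linear molecule, 5 cuts → 6 fragments:
  161 − 0 = 161 bp
  361 − 161 = 200 bp
  611 − 361 = 250 bp
  799 − 611 = 188 bp
  974 − 799 = 175 bp
  1100 − 974 = 126 bp
Sorted largest to smallest: 250, 200, 188, 175, 161, 126 bp.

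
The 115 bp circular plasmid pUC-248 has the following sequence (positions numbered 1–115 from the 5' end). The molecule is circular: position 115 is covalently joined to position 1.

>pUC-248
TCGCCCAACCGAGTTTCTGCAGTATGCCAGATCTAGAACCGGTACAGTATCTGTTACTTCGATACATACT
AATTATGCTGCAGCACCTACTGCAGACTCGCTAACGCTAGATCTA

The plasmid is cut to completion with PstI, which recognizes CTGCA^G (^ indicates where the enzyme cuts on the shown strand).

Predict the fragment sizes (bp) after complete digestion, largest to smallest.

PstI sites (CTGCAG) start at positions 17, 78, 90.
PstI cuts after base 5 of each site (before the last base), so after positions 21, 82, 94.
Circular molecule, 3 cuts → 3 fragments:
  22–82 → 61 bp
  83–94 → 12 bp
  95–115 then 1–21 → 21 + 21 = 42 bp
Sorted largest to smallest: 61, 42, 12 bp.

61, 42, 12 bp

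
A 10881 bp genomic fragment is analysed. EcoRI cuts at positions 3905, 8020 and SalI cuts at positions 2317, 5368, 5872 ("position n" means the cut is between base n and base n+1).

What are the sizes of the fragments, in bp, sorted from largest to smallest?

Combined cut positions (sorted): 2317, 3905, 5368, 5872, 8020.
Linear molecule, 5 cuts → 6 fragments:
  2317 − 0 = 2317 bp
  3905 − 2317 = 1588 bp
  5368 − 3905 = 1463 bp
  5872 − 5368 = 504 bp
  8020 − 5872 = 2148 bp
  10881 − 8020 = 2861 bp
Sorted largest to smallest: 2861, 2317, 2148, 1588, 1463, 504 bp.

2861, 2317, 2148, 1588, 1463, 504 bp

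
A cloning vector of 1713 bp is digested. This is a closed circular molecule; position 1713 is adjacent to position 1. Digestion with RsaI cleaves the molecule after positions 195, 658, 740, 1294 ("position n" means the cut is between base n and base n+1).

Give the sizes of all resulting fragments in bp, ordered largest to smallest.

Circular molecule, 4 cuts → 4 fragments:
  658 − 195 = 463 bp
  740 − 658 = 82 bp
  1294 − 740 = 554 bp
  wrap: 1713 − 1294 + 195 = 614 bp
Sorted largest to smallest: 614, 554, 463, 82 bp.

614, 554, 463, 82 bp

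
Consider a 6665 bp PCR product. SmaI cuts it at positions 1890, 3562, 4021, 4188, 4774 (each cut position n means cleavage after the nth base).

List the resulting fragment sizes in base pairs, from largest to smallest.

1891, 1890, 1672, 586, 459, 167 bp

Linear molecule, 5 cuts → 6 fragments:
  1890 − 0 = 1890 bp
  3562 − 1890 = 1672 bp
  4021 − 3562 = 459 bp
  4188 − 4021 = 167 bp
  4774 − 4188 = 586 bp
  6665 − 4774 = 1891 bp
Sorted largest to smallest: 1891, 1890, 1672, 586, 459, 167 bp.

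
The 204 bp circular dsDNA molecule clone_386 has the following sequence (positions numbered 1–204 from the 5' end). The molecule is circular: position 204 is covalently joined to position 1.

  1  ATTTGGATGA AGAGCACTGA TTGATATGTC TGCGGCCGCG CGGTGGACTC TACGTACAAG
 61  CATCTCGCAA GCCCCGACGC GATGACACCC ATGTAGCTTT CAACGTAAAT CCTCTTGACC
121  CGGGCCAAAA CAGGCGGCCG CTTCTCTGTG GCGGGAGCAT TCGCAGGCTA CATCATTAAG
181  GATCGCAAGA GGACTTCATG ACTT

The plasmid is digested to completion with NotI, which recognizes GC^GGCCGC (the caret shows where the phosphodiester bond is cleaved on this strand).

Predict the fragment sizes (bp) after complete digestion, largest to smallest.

102, 102 bp

NotI sites (GCGGCCGC) start at positions 32, 134.
NotI cuts after base 2 of each site, so after positions 33, 135.
Circular molecule, 2 cuts → 2 fragments:
  34–135 → 102 bp
  136–204 then 1–33 → 69 + 33 = 102 bp
Sorted largest to smallest: 102, 102 bp.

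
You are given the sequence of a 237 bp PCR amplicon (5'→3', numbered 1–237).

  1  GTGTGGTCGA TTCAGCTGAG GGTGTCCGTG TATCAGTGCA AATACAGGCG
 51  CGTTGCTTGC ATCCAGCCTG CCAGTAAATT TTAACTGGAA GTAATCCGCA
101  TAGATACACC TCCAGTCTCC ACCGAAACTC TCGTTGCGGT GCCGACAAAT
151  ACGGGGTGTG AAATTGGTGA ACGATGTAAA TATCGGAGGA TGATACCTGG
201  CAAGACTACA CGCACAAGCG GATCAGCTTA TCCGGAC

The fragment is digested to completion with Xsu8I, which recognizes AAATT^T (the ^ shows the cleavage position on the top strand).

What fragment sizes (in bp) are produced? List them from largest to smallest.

157, 80 bp

The Xsu8I site (AAATTT) starts at position 76.
Xsu8I cuts after base 5 of each site (before the last base), so after position 80.
Linear molecule, 1 cut → 2 fragments:
  1–80 → 80 bp
  81–237 → 157 bp
Sorted largest to smallest: 157, 80 bp.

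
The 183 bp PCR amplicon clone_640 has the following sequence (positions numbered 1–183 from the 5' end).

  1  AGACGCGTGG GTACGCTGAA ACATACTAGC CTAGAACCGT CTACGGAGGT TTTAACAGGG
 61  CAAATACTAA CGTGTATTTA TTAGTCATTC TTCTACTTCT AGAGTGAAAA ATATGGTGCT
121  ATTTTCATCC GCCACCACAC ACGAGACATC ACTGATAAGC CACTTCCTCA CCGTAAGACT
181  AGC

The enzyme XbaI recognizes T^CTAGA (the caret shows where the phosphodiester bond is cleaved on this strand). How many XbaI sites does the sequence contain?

TCTAGA occurs starting at position 98.
XbaI cuts at 1 site.

1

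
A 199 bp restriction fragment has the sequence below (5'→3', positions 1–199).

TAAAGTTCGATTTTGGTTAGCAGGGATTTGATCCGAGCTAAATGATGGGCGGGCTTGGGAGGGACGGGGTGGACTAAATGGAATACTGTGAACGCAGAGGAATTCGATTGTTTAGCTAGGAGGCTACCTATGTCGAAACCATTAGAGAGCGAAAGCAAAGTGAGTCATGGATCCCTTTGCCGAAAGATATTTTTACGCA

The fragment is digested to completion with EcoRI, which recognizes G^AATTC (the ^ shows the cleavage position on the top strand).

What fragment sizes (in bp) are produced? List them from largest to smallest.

The EcoRI site (GAATTC) starts at position 100.
EcoRI cuts after the first base of each site, so after position 100.
Linear molecule, 1 cut → 2 fragments:
  1–100 → 100 bp
  101–199 → 99 bp
Sorted largest to smallest: 100, 99 bp.

100, 99 bp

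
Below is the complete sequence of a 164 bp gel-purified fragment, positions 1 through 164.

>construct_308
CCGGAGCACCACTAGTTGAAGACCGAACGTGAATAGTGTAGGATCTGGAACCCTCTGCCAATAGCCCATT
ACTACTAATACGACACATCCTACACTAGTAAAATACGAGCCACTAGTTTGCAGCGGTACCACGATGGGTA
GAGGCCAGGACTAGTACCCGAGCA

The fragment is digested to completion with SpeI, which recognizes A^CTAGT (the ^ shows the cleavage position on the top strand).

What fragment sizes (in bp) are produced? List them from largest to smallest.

SpeI sites (ACTAGT) start at positions 11, 94, 112, 150.
SpeI cuts after the first base of each site, so after positions 11, 94, 112, 150.
Linear molecule, 4 cuts → 5 fragments:
  1–11 → 11 bp
  12–94 → 83 bp
  95–112 → 18 bp
  113–150 → 38 bp
  151–164 → 14 bp
Sorted largest to smallest: 83, 38, 18, 14, 11 bp.

83, 38, 18, 14, 11 bp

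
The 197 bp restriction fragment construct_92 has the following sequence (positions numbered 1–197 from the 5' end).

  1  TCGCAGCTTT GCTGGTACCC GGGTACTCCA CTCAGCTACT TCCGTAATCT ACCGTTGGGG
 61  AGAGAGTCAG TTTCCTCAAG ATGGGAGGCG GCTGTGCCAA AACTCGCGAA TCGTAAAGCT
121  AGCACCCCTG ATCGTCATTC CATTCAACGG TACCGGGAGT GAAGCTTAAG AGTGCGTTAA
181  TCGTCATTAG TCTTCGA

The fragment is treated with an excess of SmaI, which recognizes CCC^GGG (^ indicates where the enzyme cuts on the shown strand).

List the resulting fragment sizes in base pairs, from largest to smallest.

177, 20 bp

The SmaI site (CCCGGG) starts at position 18.
SmaI cuts after base 3 of each site, so after position 20.
Linear molecule, 1 cut → 2 fragments:
  1–20 → 20 bp
  21–197 → 177 bp
Sorted largest to smallest: 177, 20 bp.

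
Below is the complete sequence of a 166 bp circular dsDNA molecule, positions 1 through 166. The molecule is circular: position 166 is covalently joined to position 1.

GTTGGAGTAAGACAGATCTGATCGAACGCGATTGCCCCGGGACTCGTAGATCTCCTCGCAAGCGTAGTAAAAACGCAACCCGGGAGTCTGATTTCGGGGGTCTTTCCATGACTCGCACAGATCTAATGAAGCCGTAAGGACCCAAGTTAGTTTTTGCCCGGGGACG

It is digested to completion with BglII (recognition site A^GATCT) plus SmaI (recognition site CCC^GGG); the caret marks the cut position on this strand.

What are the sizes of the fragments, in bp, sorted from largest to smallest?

BglII sites (AGATCT) start at positions 14, 48, 119.
BglII cuts after the first base of each site, so after positions 14, 48, 119.
SmaI sites (CCCGGG) start at positions 36, 79, 157.
SmaI cuts after base 3 of each site, so after positions 38, 81, 159.
Combined cut positions: 14, 38, 48, 81, 119, 159.
Circular molecule, 6 cuts → 6 fragments:
  15–38 → 24 bp
  39–48 → 10 bp
  49–81 → 33 bp
  82–119 → 38 bp
  120–159 → 40 bp
  160–166 then 1–14 → 7 + 14 = 21 bp
Sorted largest to smallest: 40, 38, 33, 24, 21, 10 bp.

40, 38, 33, 24, 21, 10 bp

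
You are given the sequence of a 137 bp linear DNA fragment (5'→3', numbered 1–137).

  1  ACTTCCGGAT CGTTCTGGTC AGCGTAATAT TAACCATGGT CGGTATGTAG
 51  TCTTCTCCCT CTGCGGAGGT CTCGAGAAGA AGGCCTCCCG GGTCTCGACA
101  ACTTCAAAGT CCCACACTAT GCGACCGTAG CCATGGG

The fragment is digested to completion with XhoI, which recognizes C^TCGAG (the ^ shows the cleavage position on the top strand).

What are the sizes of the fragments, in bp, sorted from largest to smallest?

The XhoI site (CTCGAG) starts at position 71.
XhoI cuts after the first base of each site, so after position 71.
Linear molecule, 1 cut → 2 fragments:
  1–71 → 71 bp
  72–137 → 66 bp
Sorted largest to smallest: 71, 66 bp.

71, 66 bp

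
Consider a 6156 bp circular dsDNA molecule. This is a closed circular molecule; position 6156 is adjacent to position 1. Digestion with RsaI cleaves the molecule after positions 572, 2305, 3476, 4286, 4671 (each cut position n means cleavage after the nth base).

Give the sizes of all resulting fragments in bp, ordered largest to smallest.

Circular molecule, 5 cuts → 5 fragments:
  2305 − 572 = 1733 bp
  3476 − 2305 = 1171 bp
  4286 − 3476 = 810 bp
  4671 − 4286 = 385 bp
  wrap: 6156 − 4671 + 572 = 2057 bp
Sorted largest to smallest: 2057, 1733, 1171, 810, 385 bp.

2057, 1733, 1171, 810, 385 bp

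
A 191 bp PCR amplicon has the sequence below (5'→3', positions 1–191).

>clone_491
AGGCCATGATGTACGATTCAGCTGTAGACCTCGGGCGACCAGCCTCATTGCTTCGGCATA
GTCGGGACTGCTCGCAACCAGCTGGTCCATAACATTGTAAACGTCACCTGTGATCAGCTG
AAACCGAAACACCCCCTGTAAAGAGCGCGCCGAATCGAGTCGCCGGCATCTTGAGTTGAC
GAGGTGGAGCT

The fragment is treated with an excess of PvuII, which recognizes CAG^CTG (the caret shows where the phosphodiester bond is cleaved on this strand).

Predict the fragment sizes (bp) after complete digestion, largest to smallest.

74, 60, 36, 21 bp

PvuII sites (CAGCTG) start at positions 19, 79, 115.
PvuII cuts after base 3 of each site, so after positions 21, 81, 117.
Linear molecule, 3 cuts → 4 fragments:
  1–21 → 21 bp
  22–81 → 60 bp
  82–117 → 36 bp
  118–191 → 74 bp
Sorted largest to smallest: 74, 60, 36, 21 bp.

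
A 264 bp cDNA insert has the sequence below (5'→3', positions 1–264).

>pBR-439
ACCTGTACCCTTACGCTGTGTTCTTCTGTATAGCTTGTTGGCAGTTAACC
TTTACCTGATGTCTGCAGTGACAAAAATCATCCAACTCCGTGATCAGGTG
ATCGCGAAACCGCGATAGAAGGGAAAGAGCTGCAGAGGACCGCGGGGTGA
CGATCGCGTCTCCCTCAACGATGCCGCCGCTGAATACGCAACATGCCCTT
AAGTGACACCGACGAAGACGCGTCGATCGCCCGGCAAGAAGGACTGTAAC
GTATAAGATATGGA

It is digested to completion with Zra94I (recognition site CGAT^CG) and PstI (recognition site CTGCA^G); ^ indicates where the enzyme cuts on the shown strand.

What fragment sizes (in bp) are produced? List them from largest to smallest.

Zra94I sites (CGATCG) start at positions 151, 224.
Zra94I cuts after base 4 of each site, so after positions 154, 227.
PstI sites (CTGCAG) start at positions 63, 130.
PstI cuts after base 5 of each site (before the last base), so after positions 67, 134.
Combined cut positions: 67, 134, 154, 227.
Linear molecule, 4 cuts → 5 fragments:
  1–67 → 67 bp
  68–134 → 67 bp
  135–154 → 20 bp
  155–227 → 73 bp
  228–264 → 37 bp
Sorted largest to smallest: 73, 67, 67, 37, 20 bp.

73, 67, 67, 37, 20 bp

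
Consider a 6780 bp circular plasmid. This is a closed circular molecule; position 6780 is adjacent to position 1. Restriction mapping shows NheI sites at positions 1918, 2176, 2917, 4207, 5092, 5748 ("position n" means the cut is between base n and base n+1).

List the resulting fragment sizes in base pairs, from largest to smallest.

2950, 1290, 885, 741, 656, 258 bp

Circular molecule, 6 cuts → 6 fragments:
  2176 − 1918 = 258 bp
  2917 − 2176 = 741 bp
  4207 − 2917 = 1290 bp
  5092 − 4207 = 885 bp
  5748 − 5092 = 656 bp
  wrap: 6780 − 5748 + 1918 = 2950 bp
Sorted largest to smallest: 2950, 1290, 885, 741, 656, 258 bp.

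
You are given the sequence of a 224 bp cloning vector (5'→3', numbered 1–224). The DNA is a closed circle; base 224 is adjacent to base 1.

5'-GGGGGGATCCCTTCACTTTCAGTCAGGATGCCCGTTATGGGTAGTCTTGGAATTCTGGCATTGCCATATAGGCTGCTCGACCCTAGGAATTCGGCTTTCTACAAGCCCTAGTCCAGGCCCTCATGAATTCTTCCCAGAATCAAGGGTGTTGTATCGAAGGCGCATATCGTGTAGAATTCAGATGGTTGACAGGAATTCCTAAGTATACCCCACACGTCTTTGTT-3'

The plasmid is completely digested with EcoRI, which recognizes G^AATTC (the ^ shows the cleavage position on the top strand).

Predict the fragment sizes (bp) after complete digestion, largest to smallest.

EcoRI sites (GAATTC) start at positions 50, 87, 125, 174, 193.
EcoRI cuts after the first base of each site, so after positions 50, 87, 125, 174, 193.
Circular molecule, 5 cuts → 5 fragments:
  51–87 → 37 bp
  88–125 → 38 bp
  126–174 → 49 bp
  175–193 → 19 bp
  194–224 then 1–50 → 31 + 50 = 81 bp
Sorted largest to smallest: 81, 49, 38, 37, 19 bp.

81, 49, 38, 37, 19 bp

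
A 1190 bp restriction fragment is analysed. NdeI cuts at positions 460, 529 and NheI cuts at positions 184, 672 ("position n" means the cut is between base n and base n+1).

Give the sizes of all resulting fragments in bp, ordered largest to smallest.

518, 276, 184, 143, 69 bp

Combined cut positions (sorted): 184, 460, 529, 672.
Linear molecule, 4 cuts → 5 fragments:
  184 − 0 = 184 bp
  460 − 184 = 276 bp
  529 − 460 = 69 bp
  672 − 529 = 143 bp
  1190 − 672 = 518 bp
Sorted largest to smallest: 518, 276, 184, 143, 69 bp.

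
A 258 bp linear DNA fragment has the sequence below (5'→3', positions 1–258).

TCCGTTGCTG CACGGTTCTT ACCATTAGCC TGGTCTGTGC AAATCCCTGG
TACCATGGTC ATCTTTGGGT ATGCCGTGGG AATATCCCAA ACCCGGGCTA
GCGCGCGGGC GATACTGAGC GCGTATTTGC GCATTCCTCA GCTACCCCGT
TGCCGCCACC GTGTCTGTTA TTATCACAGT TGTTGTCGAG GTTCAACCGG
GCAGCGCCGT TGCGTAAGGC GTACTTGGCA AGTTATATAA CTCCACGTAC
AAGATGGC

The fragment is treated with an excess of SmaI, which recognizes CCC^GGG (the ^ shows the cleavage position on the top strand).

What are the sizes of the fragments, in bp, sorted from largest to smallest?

The SmaI site (CCCGGG) starts at position 92.
SmaI cuts after base 3 of each site, so after position 94.
Linear molecule, 1 cut → 2 fragments:
  1–94 → 94 bp
  95–258 → 164 bp
Sorted largest to smallest: 164, 94 bp.

164, 94 bp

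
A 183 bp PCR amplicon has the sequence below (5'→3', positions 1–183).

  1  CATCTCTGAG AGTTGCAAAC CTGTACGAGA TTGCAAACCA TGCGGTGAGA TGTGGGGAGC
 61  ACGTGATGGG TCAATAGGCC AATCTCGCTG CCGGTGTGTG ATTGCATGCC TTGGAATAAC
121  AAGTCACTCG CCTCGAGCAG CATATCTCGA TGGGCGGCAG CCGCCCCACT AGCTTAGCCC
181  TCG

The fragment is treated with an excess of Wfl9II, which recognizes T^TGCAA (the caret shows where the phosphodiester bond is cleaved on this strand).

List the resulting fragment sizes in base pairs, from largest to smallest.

Wfl9II sites (TTGCAA) start at positions 13, 31.
Wfl9II cuts after the first base of each site, so after positions 13, 31.
Linear molecule, 2 cuts → 3 fragments:
  1–13 → 13 bp
  14–31 → 18 bp
  32–183 → 152 bp
Sorted largest to smallest: 152, 18, 13 bp.

152, 18, 13 bp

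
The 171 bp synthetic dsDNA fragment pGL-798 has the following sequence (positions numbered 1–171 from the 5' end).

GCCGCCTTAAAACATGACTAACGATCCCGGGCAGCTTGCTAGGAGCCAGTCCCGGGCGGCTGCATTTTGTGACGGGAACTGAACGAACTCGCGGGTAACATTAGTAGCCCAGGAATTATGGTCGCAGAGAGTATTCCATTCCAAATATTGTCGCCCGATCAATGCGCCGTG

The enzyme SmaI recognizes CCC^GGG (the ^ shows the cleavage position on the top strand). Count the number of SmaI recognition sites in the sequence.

2

CCCGGG occurs starting at positions 26, 51.
SmaI cuts at 2 sites.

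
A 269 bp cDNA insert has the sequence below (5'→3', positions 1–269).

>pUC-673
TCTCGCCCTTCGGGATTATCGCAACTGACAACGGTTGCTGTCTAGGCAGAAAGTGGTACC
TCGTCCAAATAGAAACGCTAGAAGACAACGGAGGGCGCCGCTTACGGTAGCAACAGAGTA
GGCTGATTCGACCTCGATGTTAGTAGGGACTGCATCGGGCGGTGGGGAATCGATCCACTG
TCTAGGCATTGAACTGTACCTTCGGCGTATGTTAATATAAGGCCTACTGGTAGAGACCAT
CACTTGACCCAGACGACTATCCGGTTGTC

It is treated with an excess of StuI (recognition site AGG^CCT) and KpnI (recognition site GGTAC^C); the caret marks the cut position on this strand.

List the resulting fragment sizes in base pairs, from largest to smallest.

The StuI site (AGGCCT) starts at position 220.
StuI cuts after base 3 of each site, so after position 222.
The KpnI site (GGTACC) starts at position 55.
KpnI cuts after base 5 of each site (before the last base), so after position 59.
Combined cut positions: 59, 222.
Linear molecule, 2 cuts → 3 fragments:
  1–59 → 59 bp
  60–222 → 163 bp
  223–269 → 47 bp
Sorted largest to smallest: 163, 59, 47 bp.

163, 59, 47 bp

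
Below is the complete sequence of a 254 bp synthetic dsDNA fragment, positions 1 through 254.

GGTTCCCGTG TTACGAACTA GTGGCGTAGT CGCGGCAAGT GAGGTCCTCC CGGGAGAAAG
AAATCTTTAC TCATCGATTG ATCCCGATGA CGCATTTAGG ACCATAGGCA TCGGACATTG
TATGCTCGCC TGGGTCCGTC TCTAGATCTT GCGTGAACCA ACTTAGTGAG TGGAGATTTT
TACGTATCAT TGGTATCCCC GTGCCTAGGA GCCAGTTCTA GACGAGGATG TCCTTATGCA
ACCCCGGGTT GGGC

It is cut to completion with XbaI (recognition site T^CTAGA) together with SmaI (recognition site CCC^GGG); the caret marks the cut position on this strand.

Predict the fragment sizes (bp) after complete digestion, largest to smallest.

90, 76, 51, 28, 9 bp

XbaI sites (TCTAGA) start at positions 141, 217.
XbaI cuts after the first base of each site, so after positions 141, 217.
SmaI sites (CCCGGG) start at positions 49, 243.
SmaI cuts after base 3 of each site, so after positions 51, 245.
Combined cut positions: 51, 141, 217, 245.
Linear molecule, 4 cuts → 5 fragments:
  1–51 → 51 bp
  52–141 → 90 bp
  142–217 → 76 bp
  218–245 → 28 bp
  246–254 → 9 bp
Sorted largest to smallest: 90, 76, 51, 28, 9 bp.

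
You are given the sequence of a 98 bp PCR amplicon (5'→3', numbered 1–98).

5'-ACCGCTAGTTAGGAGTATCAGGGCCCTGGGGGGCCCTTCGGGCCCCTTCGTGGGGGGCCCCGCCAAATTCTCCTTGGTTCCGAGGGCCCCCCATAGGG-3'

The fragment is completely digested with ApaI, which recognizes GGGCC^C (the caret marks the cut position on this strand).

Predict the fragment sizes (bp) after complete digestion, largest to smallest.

29, 25, 15, 10, 10, 9 bp

ApaI sites (GGGCCC) start at positions 21, 31, 40, 55, 84.
ApaI cuts after base 5 of each site (before the last base), so after positions 25, 35, 44, 59, 88.
Linear molecule, 5 cuts → 6 fragments:
  1–25 → 25 bp
  26–35 → 10 bp
  36–44 → 9 bp
  45–59 → 15 bp
  60–88 → 29 bp
  89–98 → 10 bp
Sorted largest to smallest: 29, 25, 15, 10, 10, 9 bp.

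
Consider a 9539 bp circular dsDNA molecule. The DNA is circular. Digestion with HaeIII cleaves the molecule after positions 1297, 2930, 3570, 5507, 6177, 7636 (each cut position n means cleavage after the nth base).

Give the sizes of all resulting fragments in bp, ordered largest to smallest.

3200, 1937, 1633, 1459, 670, 640 bp

Circular molecule, 6 cuts → 6 fragments:
  2930 − 1297 = 1633 bp
  3570 − 2930 = 640 bp
  5507 − 3570 = 1937 bp
  6177 − 5507 = 670 bp
  7636 − 6177 = 1459 bp
  wrap: 9539 − 7636 + 1297 = 3200 bp
Sorted largest to smallest: 3200, 1937, 1633, 1459, 670, 640 bp.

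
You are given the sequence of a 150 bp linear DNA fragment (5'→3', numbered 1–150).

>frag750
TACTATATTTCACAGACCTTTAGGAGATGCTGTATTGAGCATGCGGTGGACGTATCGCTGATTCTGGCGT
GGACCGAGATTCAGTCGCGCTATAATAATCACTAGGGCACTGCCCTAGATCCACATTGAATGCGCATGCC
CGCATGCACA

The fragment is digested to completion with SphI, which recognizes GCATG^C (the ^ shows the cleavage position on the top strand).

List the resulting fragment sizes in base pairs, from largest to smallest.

95, 43, 8, 4 bp

SphI sites (GCATGC) start at positions 39, 134, 142.
SphI cuts after base 5 of each site (before the last base), so after positions 43, 138, 146.
Linear molecule, 3 cuts → 4 fragments:
  1–43 → 43 bp
  44–138 → 95 bp
  139–146 → 8 bp
  147–150 → 4 bp
Sorted largest to smallest: 95, 43, 8, 4 bp.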